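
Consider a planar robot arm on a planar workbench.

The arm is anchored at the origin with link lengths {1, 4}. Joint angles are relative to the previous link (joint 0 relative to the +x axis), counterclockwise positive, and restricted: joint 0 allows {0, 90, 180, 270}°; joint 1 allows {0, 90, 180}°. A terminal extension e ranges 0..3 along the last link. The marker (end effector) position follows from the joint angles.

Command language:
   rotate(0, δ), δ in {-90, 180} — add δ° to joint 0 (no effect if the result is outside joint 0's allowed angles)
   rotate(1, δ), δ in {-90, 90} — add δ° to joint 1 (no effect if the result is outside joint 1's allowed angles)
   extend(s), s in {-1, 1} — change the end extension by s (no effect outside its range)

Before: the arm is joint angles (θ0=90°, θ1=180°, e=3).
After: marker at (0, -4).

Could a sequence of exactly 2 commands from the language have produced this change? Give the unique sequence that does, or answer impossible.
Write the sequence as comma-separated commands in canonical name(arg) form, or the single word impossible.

extend(-1), extend(-1)

t0: joint angles (θ0=90°, θ1=180°, e=3)
[1] after extend(-1): joint angles (θ0=90°, θ1=180°, e=2)
[2] after extend(-1): joint angles (θ0=90°, θ1=180°, e=1)
no other 2-command option fits: unique.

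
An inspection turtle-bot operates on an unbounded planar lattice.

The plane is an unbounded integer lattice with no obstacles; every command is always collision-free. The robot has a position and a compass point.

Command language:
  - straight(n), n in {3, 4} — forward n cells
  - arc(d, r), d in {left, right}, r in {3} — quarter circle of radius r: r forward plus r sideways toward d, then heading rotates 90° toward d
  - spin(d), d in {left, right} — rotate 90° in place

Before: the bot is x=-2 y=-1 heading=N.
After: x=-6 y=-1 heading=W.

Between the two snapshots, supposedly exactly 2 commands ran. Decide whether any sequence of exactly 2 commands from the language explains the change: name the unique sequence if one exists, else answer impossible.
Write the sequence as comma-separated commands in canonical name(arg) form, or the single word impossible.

key: running straight(4) before spin(left) would end elsewhere — order is forced
start: x=-2 y=-1 heading=N
[1] after spin(left): x=-2 y=-1 heading=W
[2] after straight(4): x=-6 y=-1 heading=W
all 36 alternatives checked — unique.

spin(left), straight(4)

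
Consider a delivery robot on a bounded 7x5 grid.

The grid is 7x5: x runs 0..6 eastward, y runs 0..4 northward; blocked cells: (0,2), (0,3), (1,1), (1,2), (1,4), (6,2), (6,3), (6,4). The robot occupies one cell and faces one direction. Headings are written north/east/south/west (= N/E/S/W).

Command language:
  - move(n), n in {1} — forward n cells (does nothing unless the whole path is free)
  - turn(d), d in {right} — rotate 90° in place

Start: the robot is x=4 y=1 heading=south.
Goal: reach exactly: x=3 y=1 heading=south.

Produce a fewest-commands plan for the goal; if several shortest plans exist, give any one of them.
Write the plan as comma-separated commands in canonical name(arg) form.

t0: x=4 y=1 heading=south
1. turn(right) → x=4 y=1 heading=west
2. move(1) → x=3 y=1 heading=west
3. turn(right) → x=3 y=1 heading=north
4. turn(right) → x=3 y=1 heading=east
5. turn(right) → x=3 y=1 heading=south
minimal: 5 command(s), checked below 5.

turn(right), move(1), turn(right), turn(right), turn(right)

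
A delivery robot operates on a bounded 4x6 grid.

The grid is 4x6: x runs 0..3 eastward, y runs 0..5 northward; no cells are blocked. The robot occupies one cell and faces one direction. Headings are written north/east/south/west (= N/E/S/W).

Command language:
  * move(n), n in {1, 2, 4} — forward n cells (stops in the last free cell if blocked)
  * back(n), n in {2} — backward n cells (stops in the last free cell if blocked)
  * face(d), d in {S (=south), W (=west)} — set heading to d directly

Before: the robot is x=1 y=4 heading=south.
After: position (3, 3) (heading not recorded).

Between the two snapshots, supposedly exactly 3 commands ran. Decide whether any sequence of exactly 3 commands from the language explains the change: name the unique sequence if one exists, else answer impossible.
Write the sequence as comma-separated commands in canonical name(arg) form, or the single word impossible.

move(1), face(W), back(2)

key: order matters: swapping move(1) and back(2) lands elsewhere
from: x=1 y=4 heading=south
step 1 (move(1)): x=1 y=3 heading=south
step 2 (face(W)): x=1 y=3 heading=west
step 3 (back(2)): x=3 y=3 heading=west
no rival 3-sequence matches.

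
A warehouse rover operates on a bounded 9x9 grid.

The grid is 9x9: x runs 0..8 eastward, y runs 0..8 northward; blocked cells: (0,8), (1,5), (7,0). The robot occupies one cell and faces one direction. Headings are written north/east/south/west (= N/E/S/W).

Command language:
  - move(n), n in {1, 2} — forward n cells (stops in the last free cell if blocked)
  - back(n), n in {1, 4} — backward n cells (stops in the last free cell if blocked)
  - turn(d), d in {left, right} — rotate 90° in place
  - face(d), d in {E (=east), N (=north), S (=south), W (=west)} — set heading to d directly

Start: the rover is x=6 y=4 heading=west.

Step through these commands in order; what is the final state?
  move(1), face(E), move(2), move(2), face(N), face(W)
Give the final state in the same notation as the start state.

from: x=6 y=4 heading=west
step 1 (move(1)): x=5 y=4 heading=west
step 2 (face(E)): x=5 y=4 heading=east
step 3 (move(2)): x=7 y=4 heading=east
step 4 (move(2)): x=8 y=4 heading=east
step 5 (face(N)): x=8 y=4 heading=north
step 6 (face(W)): x=8 y=4 heading=west

x=8 y=4 heading=west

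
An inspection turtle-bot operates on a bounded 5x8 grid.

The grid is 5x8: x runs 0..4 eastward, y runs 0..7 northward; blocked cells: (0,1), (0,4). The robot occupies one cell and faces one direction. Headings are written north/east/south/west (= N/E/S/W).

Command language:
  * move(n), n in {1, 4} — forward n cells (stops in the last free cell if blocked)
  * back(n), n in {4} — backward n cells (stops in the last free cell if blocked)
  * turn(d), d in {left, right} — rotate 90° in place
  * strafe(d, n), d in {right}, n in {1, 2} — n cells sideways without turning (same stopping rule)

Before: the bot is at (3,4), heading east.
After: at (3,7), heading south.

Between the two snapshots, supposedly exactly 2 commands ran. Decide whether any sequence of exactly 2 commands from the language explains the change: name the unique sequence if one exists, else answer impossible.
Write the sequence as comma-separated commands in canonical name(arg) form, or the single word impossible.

key: back(4) runs into the grid edge before its full distance
start: at (3,4), heading east
1. turn(right) → at (3,4), heading south
2. back(4) → at (3,7), heading south
all 49 alternatives checked — unique.

turn(right), back(4)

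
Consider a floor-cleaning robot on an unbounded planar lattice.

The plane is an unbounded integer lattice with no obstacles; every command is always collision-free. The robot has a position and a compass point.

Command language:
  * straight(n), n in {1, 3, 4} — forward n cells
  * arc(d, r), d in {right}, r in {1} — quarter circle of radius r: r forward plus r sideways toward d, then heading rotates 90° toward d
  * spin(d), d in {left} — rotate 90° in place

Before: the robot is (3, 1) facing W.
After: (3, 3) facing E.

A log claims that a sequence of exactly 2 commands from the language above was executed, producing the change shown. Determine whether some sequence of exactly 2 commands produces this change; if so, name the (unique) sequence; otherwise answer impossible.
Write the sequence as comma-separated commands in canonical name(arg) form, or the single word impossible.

arc(right, 1), arc(right, 1)

key: cell and facing (now E) both changed — the 2 commands mix motion and turning
t0: (3, 1) facing W
1. arc(right, 1) → (2, 2) facing N
2. arc(right, 1) → (3, 3) facing E
no rival 2-sequence matches.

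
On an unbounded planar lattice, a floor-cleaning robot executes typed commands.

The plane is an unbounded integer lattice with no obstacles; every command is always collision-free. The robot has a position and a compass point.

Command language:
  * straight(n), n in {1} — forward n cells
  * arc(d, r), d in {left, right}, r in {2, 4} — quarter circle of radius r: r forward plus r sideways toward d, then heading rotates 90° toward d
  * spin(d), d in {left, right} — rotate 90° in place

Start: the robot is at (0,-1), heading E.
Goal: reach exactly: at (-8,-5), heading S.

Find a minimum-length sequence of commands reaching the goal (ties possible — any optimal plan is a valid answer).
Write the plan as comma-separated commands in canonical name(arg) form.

from: at (0,-1), heading E
1. arc(right, 4) → at (4,-5), heading S
2. arc(right, 4) → at (0,-9), heading W
3. arc(right, 4) → at (-4,-5), heading N
4. arc(left, 2) → at (-6,-3), heading W
5. arc(left, 2) → at (-8,-5), heading S
no 4-step plan works, so 5 is optimal.

arc(right, 4), arc(right, 4), arc(right, 4), arc(left, 2), arc(left, 2)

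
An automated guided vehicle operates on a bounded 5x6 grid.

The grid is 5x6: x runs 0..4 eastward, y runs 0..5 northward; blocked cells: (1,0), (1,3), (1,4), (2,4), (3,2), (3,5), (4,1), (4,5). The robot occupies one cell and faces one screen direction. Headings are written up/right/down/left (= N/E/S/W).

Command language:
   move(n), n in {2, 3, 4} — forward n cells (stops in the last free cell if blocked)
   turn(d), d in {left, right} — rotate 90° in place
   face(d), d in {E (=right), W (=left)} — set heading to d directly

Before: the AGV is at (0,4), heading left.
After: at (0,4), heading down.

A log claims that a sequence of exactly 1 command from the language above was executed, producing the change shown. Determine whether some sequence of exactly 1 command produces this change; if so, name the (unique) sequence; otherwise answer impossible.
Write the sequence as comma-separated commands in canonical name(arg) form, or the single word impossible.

key: parked at (0,4) the whole time — nothing moves the robot
from: at (0,4), heading left
step 1 (turn(left)): at (0,4), heading down
uniquely the one of 7 1-step routes that fits.

turn(left)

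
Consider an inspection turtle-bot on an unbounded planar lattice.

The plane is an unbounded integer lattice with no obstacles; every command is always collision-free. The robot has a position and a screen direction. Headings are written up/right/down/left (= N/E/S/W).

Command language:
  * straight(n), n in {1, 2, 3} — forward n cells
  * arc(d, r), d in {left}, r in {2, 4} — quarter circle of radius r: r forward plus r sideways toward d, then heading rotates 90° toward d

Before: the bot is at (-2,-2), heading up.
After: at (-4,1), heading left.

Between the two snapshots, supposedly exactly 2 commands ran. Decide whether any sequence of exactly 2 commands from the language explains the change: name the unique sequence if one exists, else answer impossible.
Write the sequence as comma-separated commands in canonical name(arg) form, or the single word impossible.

key: order matters: swapping straight(1) and arc(left, 2) lands elsewhere
initial: at (-2,-2), heading up
t=1 straight(1) ⇒ at (-2,-1), heading up
t=2 arc(left, 2) ⇒ at (-4,1), heading left
all 25 alternatives checked — unique.

straight(1), arc(left, 2)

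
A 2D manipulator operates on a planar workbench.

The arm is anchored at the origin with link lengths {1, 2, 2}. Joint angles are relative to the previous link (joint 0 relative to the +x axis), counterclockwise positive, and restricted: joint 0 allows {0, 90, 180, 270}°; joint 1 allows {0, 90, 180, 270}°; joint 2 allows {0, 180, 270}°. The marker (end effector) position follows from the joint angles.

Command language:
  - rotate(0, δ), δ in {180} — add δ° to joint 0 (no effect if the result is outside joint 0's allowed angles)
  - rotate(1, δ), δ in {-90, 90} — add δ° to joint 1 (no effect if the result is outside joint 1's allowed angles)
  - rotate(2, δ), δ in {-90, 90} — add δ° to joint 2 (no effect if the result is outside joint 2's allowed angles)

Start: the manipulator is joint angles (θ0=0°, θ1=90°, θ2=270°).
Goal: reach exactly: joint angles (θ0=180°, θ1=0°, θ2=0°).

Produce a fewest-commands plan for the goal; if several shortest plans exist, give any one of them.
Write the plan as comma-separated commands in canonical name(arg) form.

rotate(2, 90), rotate(1, -90), rotate(0, 180)

start: joint angles (θ0=0°, θ1=90°, θ2=270°)
1. rotate(2, 90) → joint angles (θ0=0°, θ1=90°, θ2=0°)
2. rotate(1, -90) → joint angles (θ0=0°, θ1=0°, θ2=0°)
3. rotate(0, 180) → joint angles (θ0=180°, θ1=0°, θ2=0°)
no 2-step plan works, so 3 is optimal.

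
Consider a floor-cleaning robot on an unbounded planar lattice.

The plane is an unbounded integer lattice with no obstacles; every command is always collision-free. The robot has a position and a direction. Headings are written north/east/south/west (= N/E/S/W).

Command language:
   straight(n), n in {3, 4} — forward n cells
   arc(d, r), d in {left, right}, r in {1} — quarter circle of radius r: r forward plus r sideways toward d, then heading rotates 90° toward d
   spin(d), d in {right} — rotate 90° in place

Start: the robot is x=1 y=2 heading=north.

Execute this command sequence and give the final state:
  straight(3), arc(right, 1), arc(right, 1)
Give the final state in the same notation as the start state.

start: x=1 y=2 heading=north
[1] after straight(3): x=1 y=5 heading=north
[2] after arc(right, 1): x=2 y=6 heading=east
[3] after arc(right, 1): x=3 y=5 heading=south

x=3 y=5 heading=south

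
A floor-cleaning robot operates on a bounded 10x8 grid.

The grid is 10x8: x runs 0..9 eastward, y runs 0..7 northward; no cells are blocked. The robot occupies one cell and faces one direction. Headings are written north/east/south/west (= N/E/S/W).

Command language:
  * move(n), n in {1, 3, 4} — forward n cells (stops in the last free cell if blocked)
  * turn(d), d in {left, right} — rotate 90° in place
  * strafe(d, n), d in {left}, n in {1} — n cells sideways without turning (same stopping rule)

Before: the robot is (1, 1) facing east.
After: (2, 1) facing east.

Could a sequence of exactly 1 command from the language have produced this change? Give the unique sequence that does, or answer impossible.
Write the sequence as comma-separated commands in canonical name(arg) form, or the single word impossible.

key: still facing E — the one step turns nothing
begin: (1, 1) facing east
1. move(1) → (2, 1) facing east
uniquely the one of 6 1-step routes that fits.

move(1)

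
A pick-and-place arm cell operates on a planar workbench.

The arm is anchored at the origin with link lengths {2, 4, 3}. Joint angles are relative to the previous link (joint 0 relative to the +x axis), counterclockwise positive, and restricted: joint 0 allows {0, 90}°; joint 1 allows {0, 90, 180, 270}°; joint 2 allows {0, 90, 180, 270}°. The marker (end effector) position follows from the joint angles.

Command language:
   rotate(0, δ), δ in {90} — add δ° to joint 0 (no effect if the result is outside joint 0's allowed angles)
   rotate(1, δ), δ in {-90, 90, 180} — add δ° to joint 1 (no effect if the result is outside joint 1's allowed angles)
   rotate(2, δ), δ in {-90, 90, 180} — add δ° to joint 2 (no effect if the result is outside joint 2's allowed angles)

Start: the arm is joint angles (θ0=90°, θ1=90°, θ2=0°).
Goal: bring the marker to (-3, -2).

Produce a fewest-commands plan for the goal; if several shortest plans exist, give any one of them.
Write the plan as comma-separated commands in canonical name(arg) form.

rotate(2, -90), rotate(1, 90)

from: joint angles (θ0=90°, θ1=90°, θ2=0°)
step 1 (rotate(2, -90)): joint angles (θ0=90°, θ1=90°, θ2=270°)
step 2 (rotate(1, 90)): joint angles (θ0=90°, θ1=180°, θ2=270°)
nothing shorter than 2 reaches the goal.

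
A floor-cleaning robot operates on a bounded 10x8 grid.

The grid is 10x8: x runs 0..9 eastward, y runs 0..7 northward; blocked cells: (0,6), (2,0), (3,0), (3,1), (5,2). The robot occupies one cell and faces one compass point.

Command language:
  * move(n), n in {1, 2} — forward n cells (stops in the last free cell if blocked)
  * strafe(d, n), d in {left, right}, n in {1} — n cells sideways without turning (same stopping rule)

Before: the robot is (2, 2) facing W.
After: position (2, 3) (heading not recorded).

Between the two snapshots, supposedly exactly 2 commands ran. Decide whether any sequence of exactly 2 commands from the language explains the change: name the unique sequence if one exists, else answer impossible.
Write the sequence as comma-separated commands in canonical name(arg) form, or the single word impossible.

checked all 2-command options: none fits.

impossible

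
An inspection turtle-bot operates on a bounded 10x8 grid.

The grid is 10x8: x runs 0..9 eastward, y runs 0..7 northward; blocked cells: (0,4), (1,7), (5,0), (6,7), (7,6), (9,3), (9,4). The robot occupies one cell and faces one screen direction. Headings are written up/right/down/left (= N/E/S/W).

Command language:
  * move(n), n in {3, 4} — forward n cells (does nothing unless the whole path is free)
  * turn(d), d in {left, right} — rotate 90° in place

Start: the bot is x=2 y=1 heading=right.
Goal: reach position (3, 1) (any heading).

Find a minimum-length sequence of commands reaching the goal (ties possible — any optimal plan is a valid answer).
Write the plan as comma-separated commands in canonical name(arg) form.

initial: x=2 y=1 heading=right
[1] after move(4): x=6 y=1 heading=right
[2] after turn(left): x=6 y=1 heading=up
[3] after turn(left): x=6 y=1 heading=left
[4] after move(3): x=3 y=1 heading=left
no 3-step plan works, so 4 is optimal.

move(4), turn(left), turn(left), move(3)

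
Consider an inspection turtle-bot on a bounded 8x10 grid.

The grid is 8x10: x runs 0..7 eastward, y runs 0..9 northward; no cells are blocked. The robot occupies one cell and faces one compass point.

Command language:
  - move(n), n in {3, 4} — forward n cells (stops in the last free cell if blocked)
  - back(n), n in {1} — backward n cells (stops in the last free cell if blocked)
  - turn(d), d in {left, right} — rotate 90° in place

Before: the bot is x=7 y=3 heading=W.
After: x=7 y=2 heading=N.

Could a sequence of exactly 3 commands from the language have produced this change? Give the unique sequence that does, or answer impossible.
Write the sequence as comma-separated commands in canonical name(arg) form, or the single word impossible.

key: the first back(1) runs into the grid edge before its full distance
from: x=7 y=3 heading=W
t=1 back(1) ⇒ x=7 y=3 heading=W
t=2 turn(right) ⇒ x=7 y=3 heading=N
t=3 back(1) ⇒ x=7 y=2 heading=N
uniquely the one of 125 3-step routes that fits.

back(1), turn(right), back(1)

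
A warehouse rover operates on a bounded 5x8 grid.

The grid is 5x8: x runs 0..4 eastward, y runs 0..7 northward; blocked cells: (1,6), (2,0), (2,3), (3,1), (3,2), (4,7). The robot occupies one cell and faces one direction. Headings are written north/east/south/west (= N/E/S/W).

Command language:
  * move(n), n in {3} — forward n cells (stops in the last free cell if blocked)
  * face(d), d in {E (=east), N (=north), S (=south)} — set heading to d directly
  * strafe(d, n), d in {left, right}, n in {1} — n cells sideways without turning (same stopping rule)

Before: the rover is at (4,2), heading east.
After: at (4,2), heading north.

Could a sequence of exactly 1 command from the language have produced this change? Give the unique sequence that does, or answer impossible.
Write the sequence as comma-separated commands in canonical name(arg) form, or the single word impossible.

face(N)

key: (4,2) unchanged — the single command moves nothing
start: at (4,2), heading east
step 1 (face(N)): at (4,2), heading north
all 6 alternatives checked — unique.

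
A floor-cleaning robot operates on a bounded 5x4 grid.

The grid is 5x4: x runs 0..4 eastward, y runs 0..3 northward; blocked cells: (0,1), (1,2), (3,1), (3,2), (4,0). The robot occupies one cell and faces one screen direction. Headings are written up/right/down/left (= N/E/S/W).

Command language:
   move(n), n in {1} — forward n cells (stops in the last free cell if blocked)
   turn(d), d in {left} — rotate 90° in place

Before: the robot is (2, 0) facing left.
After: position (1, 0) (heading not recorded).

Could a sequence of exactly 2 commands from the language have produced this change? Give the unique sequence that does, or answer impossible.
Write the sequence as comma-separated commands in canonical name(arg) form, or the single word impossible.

move(1), turn(left)

key: order matters: swapping move(1) and turn(left) lands elsewhere
t0: (2, 0) facing left
t=1 move(1) ⇒ (1, 0) facing left
t=2 turn(left) ⇒ (1, 0) facing down
uniquely the one of 4 2-step routes that fits.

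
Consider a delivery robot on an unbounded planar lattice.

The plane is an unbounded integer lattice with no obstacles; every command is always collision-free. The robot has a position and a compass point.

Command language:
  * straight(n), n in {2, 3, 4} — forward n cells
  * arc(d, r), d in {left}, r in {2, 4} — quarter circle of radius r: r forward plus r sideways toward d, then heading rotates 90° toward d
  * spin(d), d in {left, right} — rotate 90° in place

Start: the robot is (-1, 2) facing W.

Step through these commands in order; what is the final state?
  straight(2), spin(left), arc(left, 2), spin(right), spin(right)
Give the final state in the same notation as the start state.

from: (-1, 2) facing W
t=1 straight(2) ⇒ (-3, 2) facing W
t=2 spin(left) ⇒ (-3, 2) facing S
t=3 arc(left, 2) ⇒ (-1, 0) facing E
t=4 spin(right) ⇒ (-1, 0) facing S
t=5 spin(right) ⇒ (-1, 0) facing W

(-1, 0) facing W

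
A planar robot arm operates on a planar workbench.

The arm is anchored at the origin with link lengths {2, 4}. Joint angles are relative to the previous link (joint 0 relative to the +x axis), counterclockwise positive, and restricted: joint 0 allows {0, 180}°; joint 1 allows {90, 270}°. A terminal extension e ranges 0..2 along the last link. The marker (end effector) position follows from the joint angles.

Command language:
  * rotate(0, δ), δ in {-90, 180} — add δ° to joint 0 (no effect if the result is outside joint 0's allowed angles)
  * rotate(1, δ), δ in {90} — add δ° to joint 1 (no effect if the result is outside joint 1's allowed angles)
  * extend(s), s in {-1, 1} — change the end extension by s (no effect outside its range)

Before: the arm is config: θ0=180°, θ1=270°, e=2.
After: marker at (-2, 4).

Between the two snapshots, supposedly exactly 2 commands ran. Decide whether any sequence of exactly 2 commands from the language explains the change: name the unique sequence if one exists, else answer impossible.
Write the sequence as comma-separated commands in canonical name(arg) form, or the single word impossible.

begin: config: θ0=180°, θ1=270°, e=2
step 1 (extend(-1)): config: θ0=180°, θ1=270°, e=1
step 2 (extend(-1)): config: θ0=180°, θ1=270°, e=0
uniquely the one of 25 2-step routes that fits.

extend(-1), extend(-1)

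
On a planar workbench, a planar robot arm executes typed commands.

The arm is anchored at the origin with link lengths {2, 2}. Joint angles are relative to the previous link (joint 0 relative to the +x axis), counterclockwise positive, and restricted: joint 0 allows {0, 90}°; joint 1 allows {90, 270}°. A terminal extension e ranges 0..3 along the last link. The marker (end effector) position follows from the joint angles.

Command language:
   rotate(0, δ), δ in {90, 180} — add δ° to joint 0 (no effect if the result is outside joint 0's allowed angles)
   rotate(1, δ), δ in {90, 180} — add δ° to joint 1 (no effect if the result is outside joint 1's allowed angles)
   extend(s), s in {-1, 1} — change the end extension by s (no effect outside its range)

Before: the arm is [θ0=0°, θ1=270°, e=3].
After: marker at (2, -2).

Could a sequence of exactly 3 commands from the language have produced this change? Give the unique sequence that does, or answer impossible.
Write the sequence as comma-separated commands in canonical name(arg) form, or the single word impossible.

extend(-1), extend(-1), extend(-1)

initial: [θ0=0°, θ1=270°, e=3]
step 1 (extend(-1)): [θ0=0°, θ1=270°, e=2]
step 2 (extend(-1)): [θ0=0°, θ1=270°, e=1]
step 3 (extend(-1)): [θ0=0°, θ1=270°, e=0]
all 216 alternatives checked — unique.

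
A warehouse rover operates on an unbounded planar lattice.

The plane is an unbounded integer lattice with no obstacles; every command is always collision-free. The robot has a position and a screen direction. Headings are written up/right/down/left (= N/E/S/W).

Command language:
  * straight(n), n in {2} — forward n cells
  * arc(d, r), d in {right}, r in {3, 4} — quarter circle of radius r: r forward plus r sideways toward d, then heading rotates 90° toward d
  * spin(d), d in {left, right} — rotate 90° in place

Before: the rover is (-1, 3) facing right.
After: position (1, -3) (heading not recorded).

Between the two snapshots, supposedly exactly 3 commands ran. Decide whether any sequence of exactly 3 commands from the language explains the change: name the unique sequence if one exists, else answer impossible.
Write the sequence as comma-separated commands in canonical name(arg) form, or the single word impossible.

straight(2), arc(right, 3), arc(right, 3)

key: order matters: swapping straight(2) and arc(right, 3) lands elsewhere
from: (-1, 3) facing right
1. straight(2) → (1, 3) facing right
2. arc(right, 3) → (4, 0) facing down
3. arc(right, 3) → (1, -3) facing left
no other 3-command option fits: unique.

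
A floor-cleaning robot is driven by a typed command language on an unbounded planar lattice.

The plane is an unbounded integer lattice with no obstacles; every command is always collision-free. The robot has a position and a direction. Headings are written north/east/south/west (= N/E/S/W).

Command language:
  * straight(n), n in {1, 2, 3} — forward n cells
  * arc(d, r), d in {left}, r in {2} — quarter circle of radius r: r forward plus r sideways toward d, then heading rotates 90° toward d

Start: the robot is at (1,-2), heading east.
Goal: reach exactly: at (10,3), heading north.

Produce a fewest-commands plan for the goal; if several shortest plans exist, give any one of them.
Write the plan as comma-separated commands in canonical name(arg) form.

straight(1), straight(3), straight(3), arc(left, 2), straight(3)

t0: at (1,-2), heading east
step 1 (straight(1)): at (2,-2), heading east
step 2 (straight(3)): at (5,-2), heading east
step 3 (straight(3)): at (8,-2), heading east
step 4 (arc(left, 2)): at (10,0), heading north
step 5 (straight(3)): at (10,3), heading north
no 4-step plan works, so 5 is optimal.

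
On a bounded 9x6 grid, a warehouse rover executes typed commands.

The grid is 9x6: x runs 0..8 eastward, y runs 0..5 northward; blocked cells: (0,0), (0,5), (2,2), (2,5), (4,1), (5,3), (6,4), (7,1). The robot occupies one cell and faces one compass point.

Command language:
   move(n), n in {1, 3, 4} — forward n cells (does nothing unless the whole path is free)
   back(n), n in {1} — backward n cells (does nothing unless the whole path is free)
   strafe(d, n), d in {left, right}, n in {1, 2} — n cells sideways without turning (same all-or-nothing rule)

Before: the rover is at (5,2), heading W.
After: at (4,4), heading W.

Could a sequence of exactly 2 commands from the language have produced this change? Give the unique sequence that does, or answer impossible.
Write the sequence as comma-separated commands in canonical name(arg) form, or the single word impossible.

move(1), strafe(right, 2)

key: heading stays W — no command in the sequence turns
from: at (5,2), heading W
t=1 move(1) ⇒ at (4,2), heading W
t=2 strafe(right, 2) ⇒ at (4,4), heading W
all 64 alternatives checked — unique.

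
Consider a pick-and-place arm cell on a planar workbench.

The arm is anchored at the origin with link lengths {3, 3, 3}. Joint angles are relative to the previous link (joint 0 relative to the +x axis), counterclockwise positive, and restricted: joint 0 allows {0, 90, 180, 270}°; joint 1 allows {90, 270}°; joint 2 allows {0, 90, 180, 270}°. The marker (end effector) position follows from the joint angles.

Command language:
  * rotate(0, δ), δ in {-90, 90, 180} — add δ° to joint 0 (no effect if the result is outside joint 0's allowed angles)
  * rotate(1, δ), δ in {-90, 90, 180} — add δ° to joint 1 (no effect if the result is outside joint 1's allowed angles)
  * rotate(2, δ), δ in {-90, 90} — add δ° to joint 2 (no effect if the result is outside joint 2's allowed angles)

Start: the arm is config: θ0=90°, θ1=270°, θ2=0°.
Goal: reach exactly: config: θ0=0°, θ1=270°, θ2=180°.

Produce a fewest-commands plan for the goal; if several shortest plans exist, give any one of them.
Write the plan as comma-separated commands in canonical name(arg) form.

begin: config: θ0=90°, θ1=270°, θ2=0°
1. rotate(0, -90) → config: θ0=0°, θ1=270°, θ2=0°
2. rotate(2, 90) → config: θ0=0°, θ1=270°, θ2=90°
3. rotate(2, 90) → config: θ0=0°, θ1=270°, θ2=180°
no 2-step plan works, so 3 is optimal.

rotate(0, -90), rotate(2, 90), rotate(2, 90)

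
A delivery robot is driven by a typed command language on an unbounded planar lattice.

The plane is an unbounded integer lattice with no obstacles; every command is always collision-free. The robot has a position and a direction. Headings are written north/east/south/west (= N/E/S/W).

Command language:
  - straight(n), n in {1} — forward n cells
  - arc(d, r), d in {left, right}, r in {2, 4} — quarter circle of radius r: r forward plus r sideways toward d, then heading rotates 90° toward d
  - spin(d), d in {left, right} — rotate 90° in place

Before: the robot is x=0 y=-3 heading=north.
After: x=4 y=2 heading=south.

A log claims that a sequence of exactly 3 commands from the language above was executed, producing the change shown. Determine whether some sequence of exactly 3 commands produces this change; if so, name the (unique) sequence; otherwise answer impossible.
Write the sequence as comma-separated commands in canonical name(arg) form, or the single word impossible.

straight(1), arc(right, 4), spin(right)

key: order matters: swapping straight(1) and spin(right) lands elsewhere
start: x=0 y=-3 heading=north
t=1 straight(1) ⇒ x=0 y=-2 heading=north
t=2 arc(right, 4) ⇒ x=4 y=2 heading=east
t=3 spin(right) ⇒ x=4 y=2 heading=south
all 343 alternatives checked — unique.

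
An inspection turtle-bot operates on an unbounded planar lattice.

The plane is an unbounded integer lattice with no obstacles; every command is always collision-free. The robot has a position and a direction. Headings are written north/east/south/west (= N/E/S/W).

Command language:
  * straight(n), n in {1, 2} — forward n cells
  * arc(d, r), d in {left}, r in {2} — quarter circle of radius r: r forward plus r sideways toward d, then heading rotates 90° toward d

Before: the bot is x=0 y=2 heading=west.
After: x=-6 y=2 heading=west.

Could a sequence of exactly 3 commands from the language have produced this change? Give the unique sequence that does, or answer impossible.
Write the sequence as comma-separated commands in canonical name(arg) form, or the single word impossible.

straight(2), straight(2), straight(2)

key: heading stays W — no command in the sequence turns
from: x=0 y=2 heading=west
step 1 (straight(2)): x=-2 y=2 heading=west
step 2 (straight(2)): x=-4 y=2 heading=west
step 3 (straight(2)): x=-6 y=2 heading=west
no other 3-command option fits: unique.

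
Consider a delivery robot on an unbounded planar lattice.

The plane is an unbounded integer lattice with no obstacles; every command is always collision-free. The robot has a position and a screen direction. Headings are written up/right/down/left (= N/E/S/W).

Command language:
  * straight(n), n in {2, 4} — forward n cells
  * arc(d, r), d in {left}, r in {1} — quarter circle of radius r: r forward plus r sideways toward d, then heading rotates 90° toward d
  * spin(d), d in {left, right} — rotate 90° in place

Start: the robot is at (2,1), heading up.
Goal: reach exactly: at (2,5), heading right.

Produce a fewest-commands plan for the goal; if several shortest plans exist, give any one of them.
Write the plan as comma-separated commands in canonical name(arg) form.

initial: at (2,1), heading up
1. straight(4) → at (2,5), heading up
2. spin(right) → at (2,5), heading right
nothing shorter than 2 reaches the goal.

straight(4), spin(right)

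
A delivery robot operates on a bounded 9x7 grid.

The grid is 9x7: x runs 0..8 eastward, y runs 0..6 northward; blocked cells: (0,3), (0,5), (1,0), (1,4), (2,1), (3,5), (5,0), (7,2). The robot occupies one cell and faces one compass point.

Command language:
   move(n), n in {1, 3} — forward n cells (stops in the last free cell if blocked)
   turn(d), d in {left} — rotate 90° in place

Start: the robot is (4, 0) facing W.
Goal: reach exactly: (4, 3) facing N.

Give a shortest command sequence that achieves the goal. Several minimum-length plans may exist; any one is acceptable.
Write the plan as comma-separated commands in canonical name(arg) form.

turn(left), turn(left), turn(left), move(3)

start: (4, 0) facing W
[1] after turn(left): (4, 0) facing S
[2] after turn(left): (4, 0) facing E
[3] after turn(left): (4, 0) facing N
[4] after move(3): (4, 3) facing N
shorter routes all fall short; 4 is best.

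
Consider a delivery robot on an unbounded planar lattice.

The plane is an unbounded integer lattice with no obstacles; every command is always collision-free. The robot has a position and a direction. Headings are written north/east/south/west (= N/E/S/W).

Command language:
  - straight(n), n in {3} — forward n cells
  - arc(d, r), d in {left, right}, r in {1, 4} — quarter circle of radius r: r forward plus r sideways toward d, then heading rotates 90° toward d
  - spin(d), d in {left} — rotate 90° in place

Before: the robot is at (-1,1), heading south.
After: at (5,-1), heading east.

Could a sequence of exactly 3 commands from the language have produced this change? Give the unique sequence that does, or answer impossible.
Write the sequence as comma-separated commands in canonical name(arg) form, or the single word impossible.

arc(left, 4), arc(left, 1), arc(right, 1)

key: cell and facing (now E) both changed — the 3 commands mix motion and turning
start: at (-1,1), heading south
1. arc(left, 4) → at (3,-3), heading east
2. arc(left, 1) → at (4,-2), heading north
3. arc(right, 1) → at (5,-1), heading east
no other 3-command option fits: unique.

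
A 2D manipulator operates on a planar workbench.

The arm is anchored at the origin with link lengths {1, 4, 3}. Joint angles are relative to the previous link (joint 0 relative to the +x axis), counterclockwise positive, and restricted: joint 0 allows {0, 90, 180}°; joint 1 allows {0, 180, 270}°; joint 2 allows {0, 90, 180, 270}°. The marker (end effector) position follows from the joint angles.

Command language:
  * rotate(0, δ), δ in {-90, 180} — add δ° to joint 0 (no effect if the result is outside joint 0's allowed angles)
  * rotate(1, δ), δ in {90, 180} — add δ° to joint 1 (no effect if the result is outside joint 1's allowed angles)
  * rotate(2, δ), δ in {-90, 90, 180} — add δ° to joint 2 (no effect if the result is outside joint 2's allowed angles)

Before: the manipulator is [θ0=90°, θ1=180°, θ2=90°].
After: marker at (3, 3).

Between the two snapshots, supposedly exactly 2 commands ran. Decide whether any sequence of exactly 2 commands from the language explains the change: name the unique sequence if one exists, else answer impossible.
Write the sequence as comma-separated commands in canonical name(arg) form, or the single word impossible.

rotate(0, -90), rotate(0, 180)

key: order matters: swapping rotate(0, -90) and rotate(0, 180) lands elsewhere
start: [θ0=90°, θ1=180°, θ2=90°]
step 1 (rotate(0, -90)): [θ0=0°, θ1=180°, θ2=90°]
step 2 (rotate(0, 180)): [θ0=180°, θ1=180°, θ2=90°]
no rival 2-sequence matches.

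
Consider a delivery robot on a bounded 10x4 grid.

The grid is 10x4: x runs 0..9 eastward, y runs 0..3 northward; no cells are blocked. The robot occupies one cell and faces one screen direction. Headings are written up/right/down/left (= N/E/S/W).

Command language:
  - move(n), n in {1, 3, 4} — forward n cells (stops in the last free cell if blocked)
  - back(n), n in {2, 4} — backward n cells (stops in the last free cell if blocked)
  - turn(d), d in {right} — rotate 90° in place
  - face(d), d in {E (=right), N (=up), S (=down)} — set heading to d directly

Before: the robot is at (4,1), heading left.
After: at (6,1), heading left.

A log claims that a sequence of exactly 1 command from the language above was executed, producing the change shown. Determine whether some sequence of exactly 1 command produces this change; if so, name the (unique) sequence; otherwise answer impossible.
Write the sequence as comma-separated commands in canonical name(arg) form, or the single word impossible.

back(2)

key: still facing W — the one step turns nothing
t0: at (4,1), heading left
[1] after back(2): at (6,1), heading left
all 9 alternatives checked — unique.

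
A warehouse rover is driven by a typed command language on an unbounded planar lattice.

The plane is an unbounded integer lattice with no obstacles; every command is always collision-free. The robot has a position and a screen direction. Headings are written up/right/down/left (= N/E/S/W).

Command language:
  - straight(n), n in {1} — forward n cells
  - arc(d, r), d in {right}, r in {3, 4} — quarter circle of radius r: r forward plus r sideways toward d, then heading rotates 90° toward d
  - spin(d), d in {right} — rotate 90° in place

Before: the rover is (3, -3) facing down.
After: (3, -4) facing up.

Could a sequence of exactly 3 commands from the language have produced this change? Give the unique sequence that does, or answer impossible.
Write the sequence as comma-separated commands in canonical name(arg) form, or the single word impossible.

straight(1), spin(right), spin(right)

key: running spin(right) before straight(1) would end elsewhere — order is forced
initial: (3, -3) facing down
[1] after straight(1): (3, -4) facing down
[2] after spin(right): (3, -4) facing left
[3] after spin(right): (3, -4) facing up
no other 3-command option fits: unique.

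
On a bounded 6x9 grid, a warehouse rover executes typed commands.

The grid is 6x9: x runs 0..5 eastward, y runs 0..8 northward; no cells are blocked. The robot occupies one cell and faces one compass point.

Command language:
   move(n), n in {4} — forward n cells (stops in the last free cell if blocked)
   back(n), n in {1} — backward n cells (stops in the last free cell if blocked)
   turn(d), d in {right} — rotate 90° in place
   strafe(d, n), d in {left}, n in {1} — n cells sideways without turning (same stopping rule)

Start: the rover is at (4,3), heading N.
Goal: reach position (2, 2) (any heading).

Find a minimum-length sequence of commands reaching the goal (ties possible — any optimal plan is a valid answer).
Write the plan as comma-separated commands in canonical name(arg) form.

begin: at (4,3), heading N
step 1 (strafe(left, 1)): at (3,3), heading N
step 2 (strafe(left, 1)): at (2,3), heading N
step 3 (back(1)): at (2,2), heading N
minimal: 3 command(s), checked below 3.

strafe(left, 1), strafe(left, 1), back(1)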